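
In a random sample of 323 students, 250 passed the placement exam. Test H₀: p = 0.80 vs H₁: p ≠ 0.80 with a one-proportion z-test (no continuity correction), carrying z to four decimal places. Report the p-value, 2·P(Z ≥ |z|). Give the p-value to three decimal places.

p-value = 0.243

p̂ = 250/323 = 0.77399.
Null standard error: √(0.80·0.20/323) = √0.000495356 = 0.022257.
Test statistic (full precision, shown to 4 dp): z = (250/323 − 0.80)/SE₀ ≈ -1.1685.
p-value = 2·P(Z ≥ |z|) with z = -1.1685 → 0.243.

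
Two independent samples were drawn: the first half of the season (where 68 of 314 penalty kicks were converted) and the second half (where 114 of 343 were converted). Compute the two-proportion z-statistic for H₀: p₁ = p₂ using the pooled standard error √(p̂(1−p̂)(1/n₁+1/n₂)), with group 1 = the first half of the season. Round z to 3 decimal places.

z = -3.313

Sample proportions: p̂₁ = 68/314 = 0.21656 and p̂₂ = 114/343 = 0.33236.
Pooling: p̂ = 182/657 = 0.27702.
SE = √[p̂(1−p̂)(1/n₁+1/n₂)] = √[0.27702·0.72298·(1/314+1/343)] ≈ 0.034953.
z = -0.11580/0.034953 = -3.313.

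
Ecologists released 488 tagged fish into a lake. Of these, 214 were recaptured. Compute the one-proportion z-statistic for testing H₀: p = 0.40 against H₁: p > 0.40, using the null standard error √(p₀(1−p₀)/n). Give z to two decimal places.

z = 1.74

p̂ = 214/488 = 0.43852.
Under H₀, SE = √(p₀(1−p₀)/n) = √(0.40·0.60/488) = √0.000491803 = 0.022177.
z = (p̂ − p₀)/SE = (0.43852 − 0.40)/0.022177 = 1.74.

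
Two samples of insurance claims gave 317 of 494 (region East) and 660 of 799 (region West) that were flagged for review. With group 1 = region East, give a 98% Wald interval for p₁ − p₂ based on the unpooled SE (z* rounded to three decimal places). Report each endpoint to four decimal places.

p̂₁ = 317/494 = 0.64170, p̂₂ = 660/799 = 0.82603; p̂₁ − p̂₂ = -0.18433.
SE = √(0.000465427 + 0.000179853) = √0.000645280 = 0.025402.
The 98% critical value is z* = 2.326. Margin = 2.326·0.025402 = 0.05909.
CI: -0.18433 ± 0.05909 = (-0.2434, -0.1252).

(-0.2434, -0.1252)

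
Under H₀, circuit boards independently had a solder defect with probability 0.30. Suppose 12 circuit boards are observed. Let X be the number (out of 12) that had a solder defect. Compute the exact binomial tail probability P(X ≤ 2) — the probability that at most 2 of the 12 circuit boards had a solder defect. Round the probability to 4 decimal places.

P = 0.2528

X ~ Binomial(n=12, p=0.30).
P(X ≤ 2) = C(12,0)·0.30^0·0.70^12 + C(12,1)·0.30^1·0.70^11 + C(12,2)·0.30^2·0.70^10.
= 0.013841 + 0.071184 + 0.167790 = 0.2528.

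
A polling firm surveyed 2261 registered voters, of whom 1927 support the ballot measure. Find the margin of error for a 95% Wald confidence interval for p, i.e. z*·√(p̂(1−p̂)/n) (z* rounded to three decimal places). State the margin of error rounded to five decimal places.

ME = 0.01463

Sample proportion p̂ = 1927/2261 = 0.85228.
SE = √(p̂(1−p̂)/n) = √(0.125900/2261) = 0.007462.
For 95% confidence, z* = 1.960.
ME = 1.960·0.007462 = 0.01463.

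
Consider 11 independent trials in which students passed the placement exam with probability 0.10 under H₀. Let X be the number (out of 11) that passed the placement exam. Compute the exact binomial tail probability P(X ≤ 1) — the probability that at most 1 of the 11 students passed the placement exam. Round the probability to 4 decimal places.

X ~ Binomial(n=11, p=0.10).
P(X ≤ 1) = C(11,0)·0.10^0·0.90^11 + C(11,1)·0.10^1·0.90^10.
= 0.313811 + 0.383546 = 0.6974.

P = 0.6974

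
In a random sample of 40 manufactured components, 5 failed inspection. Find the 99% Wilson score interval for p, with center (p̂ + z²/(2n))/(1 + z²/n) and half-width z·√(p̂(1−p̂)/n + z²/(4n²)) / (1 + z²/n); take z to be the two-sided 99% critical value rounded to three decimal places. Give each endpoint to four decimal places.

(0.0427, 0.3140)

Here p̂ = 5/40 = 0.12500 and z = 2.576 (z² = 6.635776).
1 + z²/n = 1.165894.
Center = (0.12500 + 0.082947)/1.165894 = 0.17836.
Radicand: p̂(1−p̂)/n + z²/(4n²) = 0.002734375 + 0.001036840 = 0.003771215.
Half-width = z·√(radicand)/denom = 2.576·0.061410/1.165894 = 0.13568.
Interval: 0.17836 ± 0.13568 → (0.0427, 0.3140).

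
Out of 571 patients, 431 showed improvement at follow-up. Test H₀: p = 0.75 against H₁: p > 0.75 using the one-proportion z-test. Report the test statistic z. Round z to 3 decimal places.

z = 0.266

With x = 431 successes in n = 571, p̂ = 0.75482.
Under H₀, SE = √(p₀(1−p₀)/n) = √(0.75·0.25/571) = √0.000328371 = 0.018121.
z = (0.75482 − 0.75)/0.018121 = 0.00482/0.018121 = 0.266.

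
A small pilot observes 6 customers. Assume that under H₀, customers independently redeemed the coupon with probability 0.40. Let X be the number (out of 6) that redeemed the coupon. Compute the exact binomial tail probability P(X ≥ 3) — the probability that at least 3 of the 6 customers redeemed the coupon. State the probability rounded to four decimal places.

P = 0.4557

X ~ Binomial(n=6, p=0.40).
P(X ≥ 3) = C(6,3)·0.40^3·0.60^3 + C(6,4)·0.40^4·0.60^2 + C(6,5)·0.40^5·0.60^1 + C(6,6)·0.40^6·0.60^0.
= 0.276480 + 0.138240 + 0.036864 + 0.004096 = 0.4557.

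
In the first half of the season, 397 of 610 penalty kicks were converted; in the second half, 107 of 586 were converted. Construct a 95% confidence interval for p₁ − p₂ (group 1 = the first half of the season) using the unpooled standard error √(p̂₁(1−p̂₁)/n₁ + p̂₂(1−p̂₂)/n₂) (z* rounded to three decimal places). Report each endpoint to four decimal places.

(0.4191, 0.5173)

p̂₁ = 0.65082, p̂₂ = 0.18259, so the observed difference is 0.46823.
Unpooled SE = √(p̂₁(1−p̂₁)/n₁ + p̂₂(1−p̂₂)/n₂) = √(0.000372547 + 0.000254699) = 0.025045.
For 95% confidence, z* = 1.960. Margin of error = 0.04909.
CI: 0.46823 ± 0.04909 = (0.4191, 0.5173).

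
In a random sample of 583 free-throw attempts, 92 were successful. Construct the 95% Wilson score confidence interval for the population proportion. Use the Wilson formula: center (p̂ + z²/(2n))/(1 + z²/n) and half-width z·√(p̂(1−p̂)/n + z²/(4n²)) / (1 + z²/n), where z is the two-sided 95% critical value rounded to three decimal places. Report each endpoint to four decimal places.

(0.1305, 0.1896)

Here p̂ = 92/583 = 0.15780 and z = 1.960 (z² = 3.841600).
Denominator 1 + z²/n = 1 + 3.841600/583 = 1.006589.
Adjusted center: (0.15780 + z²/(2n))/1.006589 = 0.16004.
Radicand: p̂(1−p̂)/n + z²/(4n²) = 0.000227963 + 0.000002826 = 0.000230789.
Half-width = 1.960·√0.000230789/1.006589 = 0.02958.
Interval: 0.16004 ± 0.02958 → (0.1305, 0.1896).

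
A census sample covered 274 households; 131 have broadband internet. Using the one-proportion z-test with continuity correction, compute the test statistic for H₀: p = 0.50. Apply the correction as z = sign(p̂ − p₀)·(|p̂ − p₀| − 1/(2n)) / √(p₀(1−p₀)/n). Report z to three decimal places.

z = -0.665

p̂ = 131/274 = 0.47810. p̂ − p₀ = -0.021898.
1/(2n) = 0.001825.
Corrected numerator: |-0.021898| − 0.001825 = 0.020073.
SE₀ = √(0.50·0.50/274) = 0.030206.
z = (−)0.020073/0.030206 = -0.665.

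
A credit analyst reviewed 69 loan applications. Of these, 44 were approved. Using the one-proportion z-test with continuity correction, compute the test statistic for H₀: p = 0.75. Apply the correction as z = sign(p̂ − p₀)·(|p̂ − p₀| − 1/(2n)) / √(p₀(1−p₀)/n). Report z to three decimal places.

z = -2.016

p̂ = 44/69 = 0.63768. p̂ − p₀ = -0.112319.
Continuity correction 1/(2n) = 1/138 = 0.007246.
Corrected numerator: |-0.112319| − 0.007246 = 0.105073.
Under H₀, SE = √(p₀(1−p₀)/n) = √(0.75·0.25/69) = √0.002717391 = 0.052129.
z = (−)0.105073/0.052129 = -2.016.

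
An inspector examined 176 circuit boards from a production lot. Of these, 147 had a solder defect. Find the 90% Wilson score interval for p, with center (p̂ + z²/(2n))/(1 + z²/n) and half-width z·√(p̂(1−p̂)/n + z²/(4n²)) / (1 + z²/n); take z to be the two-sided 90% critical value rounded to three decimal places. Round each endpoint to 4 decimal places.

Here p̂ = 147/176 = 0.83523 and z = 1.645 (z² = 2.706025).
1 + z²/n = 1.015375.
Center = (0.83523 + 0.007688)/1.015375 = 0.83015.
Radicand: p̂(1−p̂)/n + z²/(4n²) = 0.000781947 + 0.000021840 = 0.000803787.
Half-width = 1.645·√0.000803787/1.015375 = 0.04593.
CI: 0.83015 ± 0.04593 = (0.7842, 0.8761).

(0.7842, 0.8761)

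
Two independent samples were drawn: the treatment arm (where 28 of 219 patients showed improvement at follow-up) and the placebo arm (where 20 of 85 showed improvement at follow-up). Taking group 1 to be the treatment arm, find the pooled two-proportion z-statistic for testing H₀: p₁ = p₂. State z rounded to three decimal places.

z = -2.306

Sample proportions: p̂₁ = 28/219 = 0.12785 and p̂₂ = 20/85 = 0.23529.
Pooling: p̂ = 48/304 = 0.15789.
SE = √[p̂(1−p̂)(1/n₁+1/n₂)] = √[0.15789·0.84211·(1/219+1/85)] ≈ 0.046599.
z = (p̂₁ − p̂₂)/SE = (0.12785 − 0.23529)/0.046599 = -0.10744/0.046599 = -2.306.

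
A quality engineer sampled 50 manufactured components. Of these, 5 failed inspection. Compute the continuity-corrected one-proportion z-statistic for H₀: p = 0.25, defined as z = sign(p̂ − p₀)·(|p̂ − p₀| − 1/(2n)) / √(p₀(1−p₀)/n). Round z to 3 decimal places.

z = -2.286

Sample proportion p̂ = 5/50 = 0.10000. p̂ − p₀ = -0.150000.
1/(2n) = 0.010000.
Corrected numerator: |-0.150000| − 0.010000 = 0.140000.
Under H₀, SE = √(p₀(1−p₀)/n) = √(0.25·0.75/50) = √0.003750000 = 0.061237.
z = −0.140000/0.061237 = -2.286.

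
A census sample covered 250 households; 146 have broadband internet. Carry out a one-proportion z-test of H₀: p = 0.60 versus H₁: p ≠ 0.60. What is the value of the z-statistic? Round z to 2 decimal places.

z = -0.52

p̂ = 146/250 = 0.58400.
Under H₀, SE = √(p₀(1−p₀)/n) = √(0.60·0.40/250) = √0.000960000 = 0.030984.
z = (p̂ − p₀)/SE = (0.58400 − 0.60)/0.030984 = -0.52.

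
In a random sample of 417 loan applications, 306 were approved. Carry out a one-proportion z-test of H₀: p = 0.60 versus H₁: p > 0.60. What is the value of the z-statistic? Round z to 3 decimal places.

z = 5.578

The sample proportion is 306/417 = 0.73381.
Null standard error: √(0.60·0.40/417) = √0.000575540 = 0.023990.
z = (p̂ − p₀)/SE = (0.73381 − 0.60)/0.023990 = 5.578.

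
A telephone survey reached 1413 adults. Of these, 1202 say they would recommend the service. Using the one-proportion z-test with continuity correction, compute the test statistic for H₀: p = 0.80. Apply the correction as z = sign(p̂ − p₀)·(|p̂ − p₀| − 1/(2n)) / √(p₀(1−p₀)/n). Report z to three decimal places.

p̂ = 1202/1413 = 0.85067. p̂ − p₀ = 0.050672.
Continuity correction 1/(2n) = 1/2826 = 0.000354.
Corrected numerator: |0.050672| − 0.000354 = 0.050318.
SE₀ = √(0.80·0.20/1413) = 0.010641.
z = +0.050318/0.010641 = 4.729.

z = 4.729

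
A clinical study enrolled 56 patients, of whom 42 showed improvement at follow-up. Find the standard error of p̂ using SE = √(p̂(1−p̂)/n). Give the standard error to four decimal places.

With x = 42 successes in n = 56, p̂ = 0.75000.
p̂(1−p̂) = 0.75000·0.25000 = 0.187500.
SE = √(0.187500/56) = 0.0579.

SE = 0.0579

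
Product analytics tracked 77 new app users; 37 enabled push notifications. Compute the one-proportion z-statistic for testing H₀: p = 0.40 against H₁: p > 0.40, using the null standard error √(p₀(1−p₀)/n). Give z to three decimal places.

z = 1.442

With x = 37 successes in n = 77, p̂ = 0.48052.
SE₀ = √(0.40·0.60/77) = 0.055829.
z = (p̂ − p₀)/SE = (0.48052 − 0.40)/0.055829 = 1.442.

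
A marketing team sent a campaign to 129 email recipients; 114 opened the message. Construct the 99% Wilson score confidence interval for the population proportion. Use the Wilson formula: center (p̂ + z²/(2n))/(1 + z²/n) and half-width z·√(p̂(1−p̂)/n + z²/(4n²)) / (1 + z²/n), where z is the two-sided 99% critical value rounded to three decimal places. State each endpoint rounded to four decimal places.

p̂ = 114/129 = 0.88372; z = 2.576, so z² = 6.635776.
Denominator 1 + z²/n = 1 + 6.635776/129 = 1.051440.
Center = (0.88372 + 0.025720)/1.051440 = 0.86495.
Radicand: p̂(1−p̂)/n + z²/(4n²) = 0.000796576 + 0.000099690 = 0.000896266.
Half-width = 2.576·√0.000896266/1.051440 = 0.07335.
Interval: 0.86495 ± 0.07335 → (0.7916, 0.9383).

(0.7916, 0.9383)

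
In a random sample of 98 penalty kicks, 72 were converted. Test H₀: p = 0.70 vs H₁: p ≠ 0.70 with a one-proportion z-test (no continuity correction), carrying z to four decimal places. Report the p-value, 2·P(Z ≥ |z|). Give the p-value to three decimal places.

The sample proportion is 72/98 = 0.73469.
Null standard error: √(0.70·0.30/98) = √0.002142857 = 0.046291.
z = (p̂ − p₀)/SE = (72/98 − 0.70)/0.046291 ≈ 0.7495.
p-value = 2·P(Z ≥ |z|) with z = 0.7495 → 0.454.

p-value = 0.454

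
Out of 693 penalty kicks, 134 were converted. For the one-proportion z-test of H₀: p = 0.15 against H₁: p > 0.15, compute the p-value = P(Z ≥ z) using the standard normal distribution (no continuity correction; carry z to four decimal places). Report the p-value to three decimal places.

p-value = 0.001

With x = 134 successes in n = 693, p̂ = 0.19336.
SE₀ = √(0.15·0.85/693) = 0.013564.
z = (p̂ − p₀)/SE = (134/693 − 0.15)/0.013564 ≈ 3.1969.
From the standard normal, P(Z ≥ z) = 0.001.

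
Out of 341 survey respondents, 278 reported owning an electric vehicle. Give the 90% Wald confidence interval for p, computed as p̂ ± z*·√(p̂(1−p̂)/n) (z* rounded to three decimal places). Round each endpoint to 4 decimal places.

(0.7807, 0.8498)

Sample proportion p̂ = 278/341 = 0.81525.
SE = √(p̂(1−p̂)/n) = √(0.150618/341) = 0.021017.
The 90% critical value is z* = 1.645.
Margin = 1.645·0.021017 = 0.03457.
CI: 0.81525 ± 0.03457 = (0.7807, 0.8498).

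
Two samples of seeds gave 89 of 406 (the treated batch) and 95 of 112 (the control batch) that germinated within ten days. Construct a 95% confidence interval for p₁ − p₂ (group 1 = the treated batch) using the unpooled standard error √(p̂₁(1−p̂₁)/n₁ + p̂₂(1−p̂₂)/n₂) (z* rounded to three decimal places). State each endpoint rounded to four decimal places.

p̂₁ = 89/406 = 0.21921, p̂₂ = 95/112 = 0.84821; p̂₁ − p̂₂ = -0.62900.
SE = √(0.000421571 + 0.001149525) = √0.001571096 = 0.039637.
z* = 1.960 at the 95% level. Margin of error = 0.07769.
Interval: -0.62900 ± 0.07769 → (-0.7067, -0.5513).

(-0.7067, -0.5513)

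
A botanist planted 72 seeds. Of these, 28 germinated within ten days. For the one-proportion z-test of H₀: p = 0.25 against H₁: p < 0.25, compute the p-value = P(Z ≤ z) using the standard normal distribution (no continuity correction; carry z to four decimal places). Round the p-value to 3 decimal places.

p-value = 0.997

p̂ = 28/72 = 0.38889.
Under H₀, SE = √(p₀(1−p₀)/n) = √(0.25·0.75/72) = √0.002604167 = 0.051031.
z = (p̂ − p₀)/SE = (28/72 − 0.25)/0.051031 ≈ 2.7217.
From the standard normal, P(Z ≤ z) = 0.997.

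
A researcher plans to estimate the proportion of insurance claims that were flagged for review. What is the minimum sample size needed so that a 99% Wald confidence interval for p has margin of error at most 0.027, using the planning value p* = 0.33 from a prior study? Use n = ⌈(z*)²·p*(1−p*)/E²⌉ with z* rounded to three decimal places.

n = 2013

The 99% critical value is z* = 2.576.
p*(1−p*) = 0.2211.
Required n before rounding: 6.635776 × 0.2211 / 0.027² = 2012.579.
⌈2012.579⌉ = 2013.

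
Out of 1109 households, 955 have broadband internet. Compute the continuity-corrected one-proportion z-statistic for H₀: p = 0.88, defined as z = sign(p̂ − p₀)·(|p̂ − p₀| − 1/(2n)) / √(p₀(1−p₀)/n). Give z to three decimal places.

p̂ = 955/1109 = 0.86114. p̂ − p₀ = -0.018864.
1/(2n) = 0.000451.
Corrected numerator: |-0.018864| − 0.000451 = 0.018413.
SE₀ = √(0.88·0.12/1109) = 0.009758.
z = (−)0.018413/0.009758 = -1.887.

z = -1.887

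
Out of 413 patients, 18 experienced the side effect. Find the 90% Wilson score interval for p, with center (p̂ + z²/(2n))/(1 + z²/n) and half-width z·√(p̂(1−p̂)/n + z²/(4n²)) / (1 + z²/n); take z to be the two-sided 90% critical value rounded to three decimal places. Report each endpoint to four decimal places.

p̂ = 18/413 = 0.04358; z = 1.645, so z² = 2.706025.
Denominator 1 + z²/n = 1 + 2.706025/413 = 1.006552.
Center = (0.04358 + 0.003276)/1.006552 = 0.04655.
Radicand: p̂(1−p̂)/n + z²/(4n²) = 0.000100930 + 0.000003966 = 0.000104896.
Half-width = 1.645·√0.000104896/1.006552 = 0.01674.
So the interval runs from 0.0298 to 0.0633.

(0.0298, 0.0633)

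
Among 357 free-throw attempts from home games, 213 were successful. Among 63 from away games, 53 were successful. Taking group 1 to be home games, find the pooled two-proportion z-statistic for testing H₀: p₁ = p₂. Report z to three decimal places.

p̂₁ = 213/357 = 0.59664, p̂₂ = 53/63 = 0.84127.
Pooling: p̂ = 266/420 = 0.63333.
Pooled SE = √[0.2322222·0.01867414] ≈ 0.065852.
z = (p̂₁ − p̂₂)/SE = (0.59664 − 0.84127)/0.065852 = -0.24463/0.065852 = -3.715.

z = -3.715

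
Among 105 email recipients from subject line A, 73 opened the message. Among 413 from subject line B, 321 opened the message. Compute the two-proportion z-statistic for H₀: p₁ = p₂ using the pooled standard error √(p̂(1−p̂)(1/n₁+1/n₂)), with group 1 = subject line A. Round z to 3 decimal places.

p̂₁ = 73/105 = 0.69524, p̂₂ = 321/413 = 0.77724.
Pooling: p̂ = 394/518 = 0.76062.
Pooled SE = √[0.1820784·0.01194512] ≈ 0.046636.
z = -0.08200/0.046636 = -1.758.

z = -1.758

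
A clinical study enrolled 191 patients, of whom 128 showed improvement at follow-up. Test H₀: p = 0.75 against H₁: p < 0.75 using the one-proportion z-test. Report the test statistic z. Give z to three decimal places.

p̂ = 128/191 = 0.67016.
SE₀ = √(0.75·0.25/191) = 0.031332.
Test statistic: z = -0.07984/0.031332 = -2.548.

z = -2.548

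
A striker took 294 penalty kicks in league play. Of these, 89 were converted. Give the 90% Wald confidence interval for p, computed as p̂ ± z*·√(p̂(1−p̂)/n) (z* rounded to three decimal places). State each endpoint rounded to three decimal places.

p̂ = 89/294 = 0.30272.
SE(p̂) = √(0.30272·0.69728/294) = 0.026795.
For 90% confidence, z* = 1.645.
Margin = 1.645·0.026795 = 0.04408.
CI: 0.30272 ± 0.04408 = (0.259, 0.347).

(0.259, 0.347)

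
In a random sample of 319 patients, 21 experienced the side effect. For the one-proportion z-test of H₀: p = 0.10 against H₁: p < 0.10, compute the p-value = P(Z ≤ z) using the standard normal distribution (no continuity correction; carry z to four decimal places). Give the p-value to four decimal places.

p-value = 0.0210

With x = 21 successes in n = 319, p̂ = 0.06583.
SE₀ = √(0.10·0.90/319) = 0.016797.
z = (p̂ − p₀)/SE = (21/319 − 0.10)/0.016797 ≈ -2.0343.
From the standard normal, P(Z ≤ z) = 0.0210.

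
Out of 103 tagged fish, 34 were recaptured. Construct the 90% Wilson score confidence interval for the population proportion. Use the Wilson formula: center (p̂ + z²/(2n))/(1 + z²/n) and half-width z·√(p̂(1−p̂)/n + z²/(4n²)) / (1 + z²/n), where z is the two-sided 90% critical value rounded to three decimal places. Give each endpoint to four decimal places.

Here p̂ = 34/103 = 0.33010 and z = 1.645 (z² = 2.706025).
Denominator 1 + z²/n = 1 + 2.706025/103 = 1.026272.
Center = (0.33010 + 0.013136)/1.026272 = 0.33445.
Radicand: p̂(1−p̂)/n + z²/(4n²) = 0.002146922 + 0.000063767 = 0.002210689.
Half-width = z·√(radicand)/denom = 1.645·0.047018/1.026272 = 0.07536.
So the interval runs from 0.2591 to 0.4098.

(0.2591, 0.4098)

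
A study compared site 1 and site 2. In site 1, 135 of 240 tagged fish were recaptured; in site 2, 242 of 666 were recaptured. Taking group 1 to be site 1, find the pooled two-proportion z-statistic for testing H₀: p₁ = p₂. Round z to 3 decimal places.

p̂₁ = 135/240 = 0.56250, p̂₂ = 242/666 = 0.36336.
Pooled p̂ = (135+242)/(240+666) = 377/906 = 0.41611.
Pooled SE = √[0.2429633·0.00566817] ≈ 0.037110.
z = 0.19914/0.037110 = 5.366.

z = 5.366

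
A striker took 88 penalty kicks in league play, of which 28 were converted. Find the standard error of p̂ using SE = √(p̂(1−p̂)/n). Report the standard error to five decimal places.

SE = 0.04965

Sample proportion p̂ = 28/88 = 0.31818.
p̂(1−p̂) = 0.216941.
Dividing by n and taking the root: √0.002465239 = 0.04965.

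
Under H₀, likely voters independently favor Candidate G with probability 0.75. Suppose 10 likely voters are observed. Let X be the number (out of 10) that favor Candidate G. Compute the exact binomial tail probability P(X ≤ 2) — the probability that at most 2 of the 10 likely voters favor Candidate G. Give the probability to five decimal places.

X ~ Binomial(n=10, p=0.75).
P(X ≤ 2) = C(10,0)·0.75^0·0.25^10 + C(10,1)·0.75^1·0.25^9 + C(10,2)·0.75^2·0.25^8.
= 0.000001 + 0.000029 + 0.000386 = 0.00042.

P = 0.00042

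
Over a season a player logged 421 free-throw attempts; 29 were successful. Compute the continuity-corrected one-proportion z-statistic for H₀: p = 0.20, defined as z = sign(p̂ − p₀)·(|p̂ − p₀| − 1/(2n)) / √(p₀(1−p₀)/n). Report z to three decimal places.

z = -6.665

With x = 29 successes in n = 421, p̂ = 0.06888. p̂ − p₀ = -0.131116.
Continuity correction 1/(2n) = 1/842 = 0.001188.
Corrected numerator: |-0.131116| − 0.001188 = 0.129928.
SE₀ = √(0.20·0.80/421) = 0.019495.
z = −0.129928/0.019495 = -6.665.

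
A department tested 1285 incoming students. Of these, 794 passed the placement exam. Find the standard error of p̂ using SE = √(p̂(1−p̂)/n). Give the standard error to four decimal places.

p̂ = 794/1285 = 0.61790.
p̂(1−p̂) = 0.236100.
Dividing by n and taking the root: √0.000183735 = 0.0136.

SE = 0.0136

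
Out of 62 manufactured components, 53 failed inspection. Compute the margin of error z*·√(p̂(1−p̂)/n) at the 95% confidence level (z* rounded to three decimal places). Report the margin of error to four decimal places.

The sample proportion is 53/62 = 0.85484.
SE(p̂) = √(0.85484·0.14516/62) = 0.044737.
z* = 1.960 at the 95% level.
Margin of error = z*·SE = 1.960 × 0.044737 = 0.0877.

ME = 0.0877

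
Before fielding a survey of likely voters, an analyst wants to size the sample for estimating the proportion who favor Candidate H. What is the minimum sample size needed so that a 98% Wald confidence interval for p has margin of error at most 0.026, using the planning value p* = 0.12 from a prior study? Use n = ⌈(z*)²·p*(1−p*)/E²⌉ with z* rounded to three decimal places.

z* = 2.326 at the 98% level.
p*(1−p*) = 0.12·0.88 = 0.1056.
Required n before rounding: 5.410276 × 0.1056 / 0.026² = 845.156.
⌈845.156⌉ = 846.

n = 846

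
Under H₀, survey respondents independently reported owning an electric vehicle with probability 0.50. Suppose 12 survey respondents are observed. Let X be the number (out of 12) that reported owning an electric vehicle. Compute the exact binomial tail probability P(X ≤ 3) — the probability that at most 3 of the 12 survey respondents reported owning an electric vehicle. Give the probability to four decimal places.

P = 0.0730

X ~ Binomial(n=12, p=0.50).
P(X ≤ 3) = C(12,0)·0.50^0·0.50^12 + C(12,1)·0.50^1·0.50^11 + C(12,2)·0.50^2·0.50^10 + C(12,3)·0.50^3·0.50^9.
= 0.000244 + 0.002930 + 0.016113 + 0.053711 = 0.0730.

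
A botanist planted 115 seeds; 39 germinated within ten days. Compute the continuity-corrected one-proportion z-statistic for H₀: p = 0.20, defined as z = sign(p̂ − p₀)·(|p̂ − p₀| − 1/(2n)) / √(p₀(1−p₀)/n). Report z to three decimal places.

z = 3.613

With x = 39 successes in n = 115, p̂ = 0.33913. p̂ − p₀ = 0.139130.
Continuity correction 1/(2n) = 1/230 = 0.004348.
Corrected numerator: |0.139130| − 0.004348 = 0.134782.
Null standard error: √(0.20·0.80/115) = √0.001391304 = 0.037300.
z = +0.134782/0.037300 = 3.613.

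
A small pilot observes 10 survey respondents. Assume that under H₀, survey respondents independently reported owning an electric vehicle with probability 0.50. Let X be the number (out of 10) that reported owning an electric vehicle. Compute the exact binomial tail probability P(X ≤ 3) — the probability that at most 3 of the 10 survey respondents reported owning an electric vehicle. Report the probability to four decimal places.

X is binomial with n = 10 and p = 0.50.
P(X ≤ 3) = C(10,0)·0.50^0·0.50^10 + C(10,1)·0.50^1·0.50^9 + C(10,2)·0.50^2·0.50^8 + C(10,3)·0.50^3·0.50^7.
= 0.000977 + 0.009766 + 0.043945 + 0.117188 = 0.1719.

P = 0.1719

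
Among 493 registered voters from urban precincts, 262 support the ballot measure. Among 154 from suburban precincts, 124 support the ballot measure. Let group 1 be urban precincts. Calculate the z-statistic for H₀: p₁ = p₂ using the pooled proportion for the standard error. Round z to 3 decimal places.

z = -6.045

p̂₁ = 262/493 = 0.53144, p̂₂ = 124/154 = 0.80519.
Pooled p̂ = (262+124)/(493+154) = 386/647 = 0.59660.
Pooled SE = √[0.2406685·0.00852190] ≈ 0.045287.
z = -0.27375/0.045287 = -6.045.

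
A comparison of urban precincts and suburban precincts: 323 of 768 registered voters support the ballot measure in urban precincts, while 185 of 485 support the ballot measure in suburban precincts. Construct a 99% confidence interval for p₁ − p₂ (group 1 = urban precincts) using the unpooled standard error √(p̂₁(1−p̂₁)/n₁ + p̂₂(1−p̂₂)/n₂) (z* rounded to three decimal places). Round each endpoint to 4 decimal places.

p̂₁ = 0.42057, p̂₂ = 0.38144, so the observed difference is 0.03913.
SE = √(0.000317306 + 0.000486483) = √0.000803789 = 0.028351.
For 99% confidence, z* = 2.576. Margin = 2.576·0.028351 = 0.07303.
CI: 0.03913 ± 0.07303 = (-0.0339, 0.1122).

(-0.0339, 0.1122)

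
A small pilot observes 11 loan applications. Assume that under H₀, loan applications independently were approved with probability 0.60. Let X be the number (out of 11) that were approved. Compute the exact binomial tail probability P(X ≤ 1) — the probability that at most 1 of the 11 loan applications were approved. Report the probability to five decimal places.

X is binomial with n = 11 and p = 0.60.
P(X ≤ 1) = C(11,0)·0.60^0·0.40^11 + C(11,1)·0.60^1·0.40^10.
= 0.000042 + 0.000692 = 0.00073.

P = 0.00073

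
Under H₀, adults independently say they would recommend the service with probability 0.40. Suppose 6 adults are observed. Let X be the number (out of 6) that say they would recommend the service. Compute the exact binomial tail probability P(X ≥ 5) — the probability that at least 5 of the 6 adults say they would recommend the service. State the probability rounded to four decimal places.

P = 0.0410

X is binomial with n = 6 and p = 0.40.
P(X ≥ 5) = C(6,5)·0.40^5·0.60^1 + C(6,6)·0.40^6·0.60^0.
= 0.036864 + 0.004096 = 0.0410.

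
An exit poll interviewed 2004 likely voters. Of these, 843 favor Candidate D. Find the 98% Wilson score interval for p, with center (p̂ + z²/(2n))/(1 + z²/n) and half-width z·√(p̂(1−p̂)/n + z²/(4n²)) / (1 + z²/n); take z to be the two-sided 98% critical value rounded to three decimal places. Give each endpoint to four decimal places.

(0.3953, 0.4465)

p̂ = 843/2004 = 0.42066; z = 2.326, so z² = 5.410276.
1 + z²/n = 1.002700.
Adjusted center: (0.42066 + z²/(2n))/1.002700 = 0.42087.
Radicand: p̂(1−p̂)/n + z²/(4n²) = 0.000121609 + 0.000000337 = 0.000121946.
Half-width = z·√(radicand)/denom = 2.326·0.011043/1.002700 = 0.02562.
Interval: 0.42087 ± 0.02562 → (0.3953, 0.4465).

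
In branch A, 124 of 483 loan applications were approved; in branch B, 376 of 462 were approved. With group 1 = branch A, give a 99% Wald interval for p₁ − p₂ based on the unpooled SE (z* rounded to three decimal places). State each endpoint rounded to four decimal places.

(-0.6264, -0.4879)

p̂₁ = 124/483 = 0.25673, p̂₂ = 376/462 = 0.81385; p̂₁ − p̂₂ = -0.55712.
SE = √(0.000395071 + 0.000327914) = √0.000722985 = 0.026888.
For 99% confidence, z* = 2.576. Margin of error = 0.06926.
So the interval runs from -0.6264 to -0.4879.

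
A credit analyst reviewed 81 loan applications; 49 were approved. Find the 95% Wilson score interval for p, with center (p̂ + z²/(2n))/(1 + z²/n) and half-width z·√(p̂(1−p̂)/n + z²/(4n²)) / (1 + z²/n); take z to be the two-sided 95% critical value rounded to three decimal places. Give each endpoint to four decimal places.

(0.4961, 0.7043)

Here p̂ = 49/81 = 0.60494 and z = 1.960 (z² = 3.841600).
Denominator 1 + z²/n = 1 + 3.841600/81 = 1.047427.
Adjusted center: (0.60494 + z²/(2n))/1.047427 = 0.60019.
Radicand: p̂(1−p̂)/n + z²/(4n²) = 0.002950469 + 0.000146380 = 0.003096849.
Half-width = z·√(radicand)/denom = 1.960·0.055649/1.047427 = 0.10413.
Interval: 0.60019 ± 0.10413 → (0.4961, 0.7043).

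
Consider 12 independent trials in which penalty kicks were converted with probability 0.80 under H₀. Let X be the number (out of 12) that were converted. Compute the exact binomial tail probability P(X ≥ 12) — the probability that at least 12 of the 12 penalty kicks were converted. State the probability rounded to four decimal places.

P = 0.0687

X ~ Binomial(n=12, p=0.80).
P(X ≥ 12) = C(12,12)·0.80^12·0.20^0.
= 0.068719 = 0.0687.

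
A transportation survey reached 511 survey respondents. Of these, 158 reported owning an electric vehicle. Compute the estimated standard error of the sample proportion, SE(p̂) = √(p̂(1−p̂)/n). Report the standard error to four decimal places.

With x = 158 successes in n = 511, p̂ = 0.30920.
p̂(1−p̂) = 0.213595.
SE = √(0.213595/511) = 0.0204.

SE = 0.0204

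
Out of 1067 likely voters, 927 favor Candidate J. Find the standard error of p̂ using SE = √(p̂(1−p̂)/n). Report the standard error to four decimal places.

SE = 0.0103

p̂ = 927/1067 = 0.86879.
p̂(1−p̂) = 0.113994.
SE = √(0.113994/1067) = √0.000106836 = 0.0103.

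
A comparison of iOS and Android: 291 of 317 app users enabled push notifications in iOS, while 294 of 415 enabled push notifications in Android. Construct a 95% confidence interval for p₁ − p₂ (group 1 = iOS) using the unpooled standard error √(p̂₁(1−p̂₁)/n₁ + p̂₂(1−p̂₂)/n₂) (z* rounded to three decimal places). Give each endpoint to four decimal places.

(0.1564, 0.2627)

p̂₁ = 0.91798, p̂₂ = 0.70843, so the observed difference is 0.20955.
SE = √(0.000237514 + 0.000497724) = √0.000735238 = 0.027115.
z* = 1.960 at the 95% level. Margin of error = 0.05315.
So the interval runs from 0.1564 to 0.2627.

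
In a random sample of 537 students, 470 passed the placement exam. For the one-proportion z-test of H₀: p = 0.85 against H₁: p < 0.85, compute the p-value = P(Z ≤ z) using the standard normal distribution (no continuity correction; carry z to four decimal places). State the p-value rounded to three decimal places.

p-value = 0.949

With x = 470 successes in n = 537, p̂ = 0.87523.
Null standard error: √(0.85·0.15/537) = √0.000237430 = 0.015409.
Test statistic (full precision, shown to 4 dp): z = (470/537 − 0.85)/SE₀ ≈ 1.6376.
p-value = P(Z ≤ z) with z = 1.6376 → 0.949.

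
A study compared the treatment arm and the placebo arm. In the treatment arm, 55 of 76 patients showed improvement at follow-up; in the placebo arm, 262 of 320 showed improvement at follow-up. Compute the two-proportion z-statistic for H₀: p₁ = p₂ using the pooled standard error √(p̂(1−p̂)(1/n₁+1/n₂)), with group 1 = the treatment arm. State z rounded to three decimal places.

z = -1.864

Sample proportions: p̂₁ = 55/76 = 0.72368 and p̂₂ = 262/320 = 0.81875.
Pooling: p̂ = 317/396 = 0.80051.
Pooled SE = √[0.1596967·0.01628289] ≈ 0.050993.
z = (p̂₁ − p̂₂)/SE = (0.72368 − 0.81875)/0.050993 = -0.09507/0.050993 = -1.864.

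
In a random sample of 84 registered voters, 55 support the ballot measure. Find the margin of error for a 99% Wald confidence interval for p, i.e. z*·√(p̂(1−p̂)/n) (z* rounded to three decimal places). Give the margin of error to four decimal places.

ME = 0.1336

With x = 55 successes in n = 84, p̂ = 0.65476.
Standard error of p̂: √(0.226049/84) = √0.002691057 = 0.051875.
z* = 2.576 at the 99% level.
Margin of error = z*·SE = 2.576 × 0.051875 = 0.1336.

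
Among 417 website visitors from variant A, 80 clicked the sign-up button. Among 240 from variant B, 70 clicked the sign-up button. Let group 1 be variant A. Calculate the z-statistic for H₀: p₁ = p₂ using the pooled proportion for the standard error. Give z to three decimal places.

p̂₁ = 80/417 = 0.19185, p̂₂ = 70/240 = 0.29167.
Pooled p̂ = (80+70)/(417+240) = 150/657 = 0.22831.
Pooled SE = √[0.1761848·0.00656475] ≈ 0.034009.
z = (p̂₁ − p̂₂)/SE = (0.19185 − 0.29167)/0.034009 = -0.09982/0.034009 = -2.935.

z = -2.935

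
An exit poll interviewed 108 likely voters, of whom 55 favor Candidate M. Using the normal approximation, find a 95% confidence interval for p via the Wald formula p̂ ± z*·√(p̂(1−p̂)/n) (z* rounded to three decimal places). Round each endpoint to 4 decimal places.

With x = 55 successes in n = 108, p̂ = 0.50926.
SE(p̂) = √(0.50926·0.49074/108) = 0.048104.
For 95% confidence, z* = 1.960.
Margin = 1.960·0.048104 = 0.09428.
CI: 0.50926 ± 0.09428 = (0.4150, 0.6035).

(0.4150, 0.6035)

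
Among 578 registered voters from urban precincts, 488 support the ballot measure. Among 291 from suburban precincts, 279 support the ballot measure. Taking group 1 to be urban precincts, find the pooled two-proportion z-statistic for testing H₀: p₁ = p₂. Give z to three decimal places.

z = -4.948

p̂₁ = 488/578 = 0.84429, p̂₂ = 279/291 = 0.95876.
Pooled p̂ = (488+279)/(578+291) = 767/869 = 0.88262.
SE = √[p̂(1−p̂)(1/n₁+1/n₂)] = √[0.88262·0.11738·(1/578+1/291)] ≈ 0.023135.
z = -0.11447/0.023135 = -4.948.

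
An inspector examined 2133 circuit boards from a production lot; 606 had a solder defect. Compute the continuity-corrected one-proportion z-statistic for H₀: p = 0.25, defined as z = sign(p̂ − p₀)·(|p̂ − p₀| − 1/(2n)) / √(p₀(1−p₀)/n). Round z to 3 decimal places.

p̂ = 606/2133 = 0.28411. p̂ − p₀ = 0.034107.
Continuity correction 1/(2n) = 1/4266 = 0.000234.
Corrected numerator: |0.034107| − 0.000234 = 0.033873.
Under H₀, SE = √(p₀(1−p₀)/n) = √(0.25·0.75/2133) = √0.000087904 = 0.009376.
z = +0.033873/0.009376 = 3.613.

z = 3.613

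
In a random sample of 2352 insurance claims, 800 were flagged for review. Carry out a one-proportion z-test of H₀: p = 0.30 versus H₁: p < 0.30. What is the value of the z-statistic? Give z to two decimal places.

z = 4.25

The sample proportion is 800/2352 = 0.34014.
SE₀ = √(0.30·0.70/2352) = 0.009449.
z = (0.34014 − 0.30)/0.009449 = 0.04014/0.009449 = 4.25.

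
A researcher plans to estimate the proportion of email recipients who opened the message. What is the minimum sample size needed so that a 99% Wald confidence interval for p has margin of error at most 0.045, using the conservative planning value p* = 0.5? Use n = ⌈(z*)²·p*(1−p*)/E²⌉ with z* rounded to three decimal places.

n = 820

The 99% critical value is z* = 2.576.
p*(1−p*) = 0.2500.
Required n before rounding: 6.635776 × 0.2500 / 0.045² = 819.232.
⌈819.232⌉ = 820.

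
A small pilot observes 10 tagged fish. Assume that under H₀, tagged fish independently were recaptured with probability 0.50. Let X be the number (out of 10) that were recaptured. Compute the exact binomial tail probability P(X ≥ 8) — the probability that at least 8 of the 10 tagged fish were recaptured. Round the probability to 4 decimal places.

X is binomial with n = 10 and p = 0.50.
P(X ≥ 8) = C(10,8)·0.50^8·0.50^2 + C(10,9)·0.50^9·0.50^1 + C(10,10)·0.50^10·0.50^0.
= 0.043945 + 0.009766 + 0.000977 = 0.0547.

P = 0.0547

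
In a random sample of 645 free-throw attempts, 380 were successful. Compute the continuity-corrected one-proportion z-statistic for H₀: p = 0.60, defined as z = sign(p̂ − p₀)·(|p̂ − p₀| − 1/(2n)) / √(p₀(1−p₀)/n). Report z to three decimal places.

With x = 380 successes in n = 645, p̂ = 0.58915. p̂ − p₀ = -0.010853.
Continuity correction 1/(2n) = 1/1290 = 0.000775.
Corrected numerator: |-0.010853| − 0.000775 = 0.010078.
Under H₀, SE = √(p₀(1−p₀)/n) = √(0.60·0.40/645) = √0.000372093 = 0.019290.
z = −0.010078/0.019290 = -0.522.

z = -0.522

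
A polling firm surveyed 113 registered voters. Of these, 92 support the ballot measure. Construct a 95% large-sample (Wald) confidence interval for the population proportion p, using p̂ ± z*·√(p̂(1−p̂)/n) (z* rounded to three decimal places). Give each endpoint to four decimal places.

(0.7424, 0.8859)

The sample proportion is 92/113 = 0.81416.
SE = √(p̂(1−p̂)/n) = √(0.151304/113) = 0.036592.
For 95% confidence, z* = 1.960.
Margin = 1.960·0.036592 = 0.07172.
CI: 0.81416 ± 0.07172 = (0.7424, 0.8859).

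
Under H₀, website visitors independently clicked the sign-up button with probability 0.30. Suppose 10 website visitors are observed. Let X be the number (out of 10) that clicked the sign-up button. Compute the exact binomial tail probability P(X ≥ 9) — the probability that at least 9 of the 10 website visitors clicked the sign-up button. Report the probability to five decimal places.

P = 0.00014

X ~ Binomial(n=10, p=0.30).
P(X ≥ 9) = C(10,9)·0.30^9·0.70^1 + C(10,10)·0.30^10·0.70^0.
= 0.000138 + 0.000006 = 0.00014.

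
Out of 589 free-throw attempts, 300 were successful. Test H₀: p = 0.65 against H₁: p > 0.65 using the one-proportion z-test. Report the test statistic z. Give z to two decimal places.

With x = 300 successes in n = 589, p̂ = 0.50934.
SE₀ = √(0.65·0.35/589) = 0.019653.
z = (0.50934 − 0.65)/0.019653 = -0.14066/0.019653 = -7.16.

z = -7.16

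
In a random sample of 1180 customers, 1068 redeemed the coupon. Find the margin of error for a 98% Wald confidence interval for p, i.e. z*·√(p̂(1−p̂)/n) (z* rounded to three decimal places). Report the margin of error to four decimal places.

ME = 0.0198

The sample proportion is 1068/1180 = 0.90508.
Standard error of p̂: √(0.085906/1180) = √0.000072802 = 0.008532.
The 98% critical value is z* = 2.326.
ME = 2.326·0.008532 = 0.0198.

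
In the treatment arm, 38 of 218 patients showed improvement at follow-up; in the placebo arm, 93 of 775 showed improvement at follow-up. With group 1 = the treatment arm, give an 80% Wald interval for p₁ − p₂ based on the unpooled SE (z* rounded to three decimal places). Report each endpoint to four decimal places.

p̂₁ = 0.17431, p̂₂ = 0.12000, so the observed difference is 0.05431.
SE = √(0.000660217 + 0.000136258) = √0.000796475 = 0.028222.
The 80% critical value is z* = 1.282. Margin of error = 0.03618.
CI: 0.05431 ± 0.03618 = (0.0181, 0.0905).

(0.0181, 0.0905)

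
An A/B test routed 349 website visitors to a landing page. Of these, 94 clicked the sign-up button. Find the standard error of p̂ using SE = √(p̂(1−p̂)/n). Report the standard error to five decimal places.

The sample proportion is 94/349 = 0.26934.
p̂(1−p̂) = 0.26934·0.73066 = 0.196796.
SE = √(0.196796/349) = √0.000563885 = 0.02375.

SE = 0.02375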